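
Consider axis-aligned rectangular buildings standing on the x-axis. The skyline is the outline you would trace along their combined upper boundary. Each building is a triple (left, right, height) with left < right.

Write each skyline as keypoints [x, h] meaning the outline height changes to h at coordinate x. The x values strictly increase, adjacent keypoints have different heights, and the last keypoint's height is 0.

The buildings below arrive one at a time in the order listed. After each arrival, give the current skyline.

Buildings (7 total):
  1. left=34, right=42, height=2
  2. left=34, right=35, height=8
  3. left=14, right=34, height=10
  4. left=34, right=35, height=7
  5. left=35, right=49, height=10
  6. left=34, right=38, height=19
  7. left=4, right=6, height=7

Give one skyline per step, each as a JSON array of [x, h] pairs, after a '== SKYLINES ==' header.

== SKYLINES ==
[[34,2],[42,0]]
[[34,8],[35,2],[42,0]]
[[14,10],[34,8],[35,2],[42,0]]
[[14,10],[34,8],[35,2],[42,0]]
[[14,10],[34,8],[35,10],[49,0]]
[[14,10],[34,19],[38,10],[49,0]]
[[4,7],[6,0],[14,10],[34,19],[38,10],[49,0]]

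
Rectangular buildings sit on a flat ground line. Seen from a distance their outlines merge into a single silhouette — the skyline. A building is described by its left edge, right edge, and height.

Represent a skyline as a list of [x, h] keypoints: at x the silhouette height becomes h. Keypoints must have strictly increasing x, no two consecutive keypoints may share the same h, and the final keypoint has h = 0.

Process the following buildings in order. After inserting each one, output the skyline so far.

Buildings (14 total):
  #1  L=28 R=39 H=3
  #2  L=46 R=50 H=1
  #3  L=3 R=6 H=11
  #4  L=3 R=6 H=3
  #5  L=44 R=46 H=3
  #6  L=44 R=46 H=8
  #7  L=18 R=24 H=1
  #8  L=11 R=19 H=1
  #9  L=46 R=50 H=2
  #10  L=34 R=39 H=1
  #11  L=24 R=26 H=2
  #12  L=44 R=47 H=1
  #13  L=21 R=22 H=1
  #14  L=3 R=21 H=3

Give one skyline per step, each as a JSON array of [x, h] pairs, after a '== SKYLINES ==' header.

== SKYLINES ==
[[28,3],[39,0]]
[[28,3],[39,0],[46,1],[50,0]]
[[3,11],[6,0],[28,3],[39,0],[46,1],[50,0]]
[[3,11],[6,0],[28,3],[39,0],[46,1],[50,0]]
[[3,11],[6,0],[28,3],[39,0],[44,3],[46,1],[50,0]]
[[3,11],[6,0],[28,3],[39,0],[44,8],[46,1],[50,0]]
[[3,11],[6,0],[18,1],[24,0],[28,3],[39,0],[44,8],[46,1],[50,0]]
[[3,11],[6,0],[11,1],[24,0],[28,3],[39,0],[44,8],[46,1],[50,0]]
[[3,11],[6,0],[11,1],[24,0],[28,3],[39,0],[44,8],[46,2],[50,0]]
[[3,11],[6,0],[11,1],[24,0],[28,3],[39,0],[44,8],[46,2],[50,0]]
[[3,11],[6,0],[11,1],[24,2],[26,0],[28,3],[39,0],[44,8],[46,2],[50,0]]
[[3,11],[6,0],[11,1],[24,2],[26,0],[28,3],[39,0],[44,8],[46,2],[50,0]]
[[3,11],[6,0],[11,1],[24,2],[26,0],[28,3],[39,0],[44,8],[46,2],[50,0]]
[[3,11],[6,3],[21,1],[24,2],[26,0],[28,3],[39,0],[44,8],[46,2],[50,0]]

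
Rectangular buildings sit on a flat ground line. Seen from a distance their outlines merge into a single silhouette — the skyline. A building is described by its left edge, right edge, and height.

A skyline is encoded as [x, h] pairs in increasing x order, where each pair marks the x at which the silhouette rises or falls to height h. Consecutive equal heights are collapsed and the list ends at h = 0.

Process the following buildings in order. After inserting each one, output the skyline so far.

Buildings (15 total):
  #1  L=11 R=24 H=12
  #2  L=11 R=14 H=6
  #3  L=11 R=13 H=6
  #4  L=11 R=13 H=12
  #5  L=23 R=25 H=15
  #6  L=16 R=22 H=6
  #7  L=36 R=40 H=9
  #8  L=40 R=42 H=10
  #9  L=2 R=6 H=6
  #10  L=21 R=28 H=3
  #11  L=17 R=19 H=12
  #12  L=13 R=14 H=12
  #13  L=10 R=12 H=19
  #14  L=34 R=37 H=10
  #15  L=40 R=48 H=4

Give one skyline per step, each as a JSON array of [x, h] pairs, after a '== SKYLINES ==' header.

== SKYLINES ==
[[11,12],[24,0]]
[[11,12],[24,0]]
[[11,12],[24,0]]
[[11,12],[24,0]]
[[11,12],[23,15],[25,0]]
[[11,12],[23,15],[25,0]]
[[11,12],[23,15],[25,0],[36,9],[40,0]]
[[11,12],[23,15],[25,0],[36,9],[40,10],[42,0]]
[[2,6],[6,0],[11,12],[23,15],[25,0],[36,9],[40,10],[42,0]]
[[2,6],[6,0],[11,12],[23,15],[25,3],[28,0],[36,9],[40,10],[42,0]]
[[2,6],[6,0],[11,12],[23,15],[25,3],[28,0],[36,9],[40,10],[42,0]]
[[2,6],[6,0],[11,12],[23,15],[25,3],[28,0],[36,9],[40,10],[42,0]]
[[2,6],[6,0],[10,19],[12,12],[23,15],[25,3],[28,0],[36,9],[40,10],[42,0]]
[[2,6],[6,0],[10,19],[12,12],[23,15],[25,3],[28,0],[34,10],[37,9],[40,10],[42,0]]
[[2,6],[6,0],[10,19],[12,12],[23,15],[25,3],[28,0],[34,10],[37,9],[40,10],[42,4],[48,0]]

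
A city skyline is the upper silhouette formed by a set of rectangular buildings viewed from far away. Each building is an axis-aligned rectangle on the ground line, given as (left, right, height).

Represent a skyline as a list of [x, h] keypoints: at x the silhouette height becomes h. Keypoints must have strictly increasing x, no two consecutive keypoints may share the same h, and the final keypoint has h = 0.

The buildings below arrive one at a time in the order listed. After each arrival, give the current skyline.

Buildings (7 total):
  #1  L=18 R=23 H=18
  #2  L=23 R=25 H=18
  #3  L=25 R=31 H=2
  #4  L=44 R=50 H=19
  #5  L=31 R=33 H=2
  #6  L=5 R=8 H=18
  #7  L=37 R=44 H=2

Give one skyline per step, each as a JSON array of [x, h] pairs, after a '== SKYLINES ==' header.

== SKYLINES ==
[[18,18],[23,0]]
[[18,18],[25,0]]
[[18,18],[25,2],[31,0]]
[[18,18],[25,2],[31,0],[44,19],[50,0]]
[[18,18],[25,2],[33,0],[44,19],[50,0]]
[[5,18],[8,0],[18,18],[25,2],[33,0],[44,19],[50,0]]
[[5,18],[8,0],[18,18],[25,2],[33,0],[37,2],[44,19],[50,0]]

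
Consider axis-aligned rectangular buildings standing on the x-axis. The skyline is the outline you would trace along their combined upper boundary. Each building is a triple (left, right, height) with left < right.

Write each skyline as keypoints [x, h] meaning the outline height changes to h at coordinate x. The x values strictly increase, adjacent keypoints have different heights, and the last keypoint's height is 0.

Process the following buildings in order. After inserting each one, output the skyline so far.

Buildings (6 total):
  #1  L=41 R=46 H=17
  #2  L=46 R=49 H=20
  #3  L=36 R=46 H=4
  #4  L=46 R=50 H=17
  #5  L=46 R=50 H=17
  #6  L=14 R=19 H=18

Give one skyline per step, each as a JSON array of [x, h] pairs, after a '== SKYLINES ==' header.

== SKYLINES ==
[[41,17],[46,0]]
[[41,17],[46,20],[49,0]]
[[36,4],[41,17],[46,20],[49,0]]
[[36,4],[41,17],[46,20],[49,17],[50,0]]
[[36,4],[41,17],[46,20],[49,17],[50,0]]
[[14,18],[19,0],[36,4],[41,17],[46,20],[49,17],[50,0]]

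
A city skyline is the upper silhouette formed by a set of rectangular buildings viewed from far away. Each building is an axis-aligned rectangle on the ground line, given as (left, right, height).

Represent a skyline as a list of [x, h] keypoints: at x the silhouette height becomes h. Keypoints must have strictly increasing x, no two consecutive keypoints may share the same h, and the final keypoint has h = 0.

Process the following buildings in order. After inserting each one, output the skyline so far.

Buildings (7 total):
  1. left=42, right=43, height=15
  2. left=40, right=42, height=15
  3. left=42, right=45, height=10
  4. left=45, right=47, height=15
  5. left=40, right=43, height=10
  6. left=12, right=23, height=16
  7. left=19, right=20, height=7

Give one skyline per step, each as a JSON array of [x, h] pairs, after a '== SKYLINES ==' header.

== SKYLINES ==
[[42,15],[43,0]]
[[40,15],[43,0]]
[[40,15],[43,10],[45,0]]
[[40,15],[43,10],[45,15],[47,0]]
[[40,15],[43,10],[45,15],[47,0]]
[[12,16],[23,0],[40,15],[43,10],[45,15],[47,0]]
[[12,16],[23,0],[40,15],[43,10],[45,15],[47,0]]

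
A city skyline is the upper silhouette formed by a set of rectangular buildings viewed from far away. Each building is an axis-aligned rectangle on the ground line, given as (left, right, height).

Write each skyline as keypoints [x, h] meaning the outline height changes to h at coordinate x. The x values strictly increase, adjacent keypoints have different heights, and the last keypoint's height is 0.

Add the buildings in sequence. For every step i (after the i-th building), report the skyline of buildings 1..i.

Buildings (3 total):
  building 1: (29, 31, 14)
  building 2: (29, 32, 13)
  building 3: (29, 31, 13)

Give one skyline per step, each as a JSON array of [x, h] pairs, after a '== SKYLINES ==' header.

== SKYLINES ==
[[29,14],[31,0]]
[[29,14],[31,13],[32,0]]
[[29,14],[31,13],[32,0]]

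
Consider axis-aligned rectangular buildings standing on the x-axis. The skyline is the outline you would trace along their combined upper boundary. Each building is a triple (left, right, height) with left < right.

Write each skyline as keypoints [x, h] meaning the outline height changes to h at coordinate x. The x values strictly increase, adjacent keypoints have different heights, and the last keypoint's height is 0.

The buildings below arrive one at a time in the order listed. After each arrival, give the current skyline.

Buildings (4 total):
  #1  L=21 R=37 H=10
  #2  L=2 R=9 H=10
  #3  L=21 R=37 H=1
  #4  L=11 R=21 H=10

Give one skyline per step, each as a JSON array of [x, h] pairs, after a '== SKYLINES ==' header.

== SKYLINES ==
[[21,10],[37,0]]
[[2,10],[9,0],[21,10],[37,0]]
[[2,10],[9,0],[21,10],[37,0]]
[[2,10],[9,0],[11,10],[37,0]]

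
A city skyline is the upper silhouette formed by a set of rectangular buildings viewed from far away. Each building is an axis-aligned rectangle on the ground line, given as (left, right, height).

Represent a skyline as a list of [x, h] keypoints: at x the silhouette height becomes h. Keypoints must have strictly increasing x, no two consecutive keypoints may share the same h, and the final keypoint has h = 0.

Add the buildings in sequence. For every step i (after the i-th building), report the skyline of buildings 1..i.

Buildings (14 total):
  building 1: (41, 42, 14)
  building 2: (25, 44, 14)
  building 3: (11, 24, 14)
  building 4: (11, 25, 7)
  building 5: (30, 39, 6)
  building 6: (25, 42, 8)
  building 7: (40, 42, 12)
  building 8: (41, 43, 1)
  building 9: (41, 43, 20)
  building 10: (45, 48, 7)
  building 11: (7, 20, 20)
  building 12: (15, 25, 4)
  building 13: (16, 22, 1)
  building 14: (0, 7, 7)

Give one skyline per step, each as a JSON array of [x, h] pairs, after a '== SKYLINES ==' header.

== SKYLINES ==
[[41,14],[42,0]]
[[25,14],[44,0]]
[[11,14],[24,0],[25,14],[44,0]]
[[11,14],[24,7],[25,14],[44,0]]
[[11,14],[24,7],[25,14],[44,0]]
[[11,14],[24,7],[25,14],[44,0]]
[[11,14],[24,7],[25,14],[44,0]]
[[11,14],[24,7],[25,14],[44,0]]
[[11,14],[24,7],[25,14],[41,20],[43,14],[44,0]]
[[11,14],[24,7],[25,14],[41,20],[43,14],[44,0],[45,7],[48,0]]
[[7,20],[20,14],[24,7],[25,14],[41,20],[43,14],[44,0],[45,7],[48,0]]
[[7,20],[20,14],[24,7],[25,14],[41,20],[43,14],[44,0],[45,7],[48,0]]
[[7,20],[20,14],[24,7],[25,14],[41,20],[43,14],[44,0],[45,7],[48,0]]
[[0,7],[7,20],[20,14],[24,7],[25,14],[41,20],[43,14],[44,0],[45,7],[48,0]]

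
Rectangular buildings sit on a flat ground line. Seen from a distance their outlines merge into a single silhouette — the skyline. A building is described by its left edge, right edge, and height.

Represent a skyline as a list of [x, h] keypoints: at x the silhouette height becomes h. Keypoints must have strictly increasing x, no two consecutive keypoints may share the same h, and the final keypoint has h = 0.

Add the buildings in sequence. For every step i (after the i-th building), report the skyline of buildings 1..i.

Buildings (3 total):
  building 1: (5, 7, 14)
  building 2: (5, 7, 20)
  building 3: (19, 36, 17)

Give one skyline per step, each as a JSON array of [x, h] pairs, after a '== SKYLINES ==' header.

== SKYLINES ==
[[5,14],[7,0]]
[[5,20],[7,0]]
[[5,20],[7,0],[19,17],[36,0]]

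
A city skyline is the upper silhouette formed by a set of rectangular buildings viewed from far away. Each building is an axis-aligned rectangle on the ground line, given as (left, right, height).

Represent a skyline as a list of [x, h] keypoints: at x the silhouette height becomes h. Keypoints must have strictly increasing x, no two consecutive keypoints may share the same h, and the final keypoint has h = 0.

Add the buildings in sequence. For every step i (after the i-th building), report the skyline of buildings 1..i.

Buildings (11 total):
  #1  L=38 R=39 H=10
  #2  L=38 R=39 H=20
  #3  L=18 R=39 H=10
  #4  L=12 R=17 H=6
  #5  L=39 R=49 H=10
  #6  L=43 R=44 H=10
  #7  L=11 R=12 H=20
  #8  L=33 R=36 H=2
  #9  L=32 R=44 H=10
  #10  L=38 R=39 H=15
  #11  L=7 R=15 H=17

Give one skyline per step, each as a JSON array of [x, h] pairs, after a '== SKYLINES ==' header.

== SKYLINES ==
[[38,10],[39,0]]
[[38,20],[39,0]]
[[18,10],[38,20],[39,0]]
[[12,6],[17,0],[18,10],[38,20],[39,0]]
[[12,6],[17,0],[18,10],[38,20],[39,10],[49,0]]
[[12,6],[17,0],[18,10],[38,20],[39,10],[49,0]]
[[11,20],[12,6],[17,0],[18,10],[38,20],[39,10],[49,0]]
[[11,20],[12,6],[17,0],[18,10],[38,20],[39,10],[49,0]]
[[11,20],[12,6],[17,0],[18,10],[38,20],[39,10],[49,0]]
[[11,20],[12,6],[17,0],[18,10],[38,20],[39,10],[49,0]]
[[7,17],[11,20],[12,17],[15,6],[17,0],[18,10],[38,20],[39,10],[49,0]]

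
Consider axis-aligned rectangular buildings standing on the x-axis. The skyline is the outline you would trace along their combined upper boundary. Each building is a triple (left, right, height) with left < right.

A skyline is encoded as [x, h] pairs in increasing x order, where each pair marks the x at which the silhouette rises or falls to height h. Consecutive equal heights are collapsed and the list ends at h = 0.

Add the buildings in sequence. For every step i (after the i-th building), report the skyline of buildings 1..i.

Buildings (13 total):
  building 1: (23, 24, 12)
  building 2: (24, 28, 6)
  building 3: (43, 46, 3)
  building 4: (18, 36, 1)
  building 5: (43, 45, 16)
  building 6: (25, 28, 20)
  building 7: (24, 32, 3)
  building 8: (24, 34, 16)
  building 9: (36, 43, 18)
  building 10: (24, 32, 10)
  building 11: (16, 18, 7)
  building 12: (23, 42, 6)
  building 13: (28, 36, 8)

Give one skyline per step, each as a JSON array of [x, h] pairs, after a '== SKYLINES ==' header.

== SKYLINES ==
[[23,12],[24,0]]
[[23,12],[24,6],[28,0]]
[[23,12],[24,6],[28,0],[43,3],[46,0]]
[[18,1],[23,12],[24,6],[28,1],[36,0],[43,3],[46,0]]
[[18,1],[23,12],[24,6],[28,1],[36,0],[43,16],[45,3],[46,0]]
[[18,1],[23,12],[24,6],[25,20],[28,1],[36,0],[43,16],[45,3],[46,0]]
[[18,1],[23,12],[24,6],[25,20],[28,3],[32,1],[36,0],[43,16],[45,3],[46,0]]
[[18,1],[23,12],[24,16],[25,20],[28,16],[34,1],[36,0],[43,16],[45,3],[46,0]]
[[18,1],[23,12],[24,16],[25,20],[28,16],[34,1],[36,18],[43,16],[45,3],[46,0]]
[[18,1],[23,12],[24,16],[25,20],[28,16],[34,1],[36,18],[43,16],[45,3],[46,0]]
[[16,7],[18,1],[23,12],[24,16],[25,20],[28,16],[34,1],[36,18],[43,16],[45,3],[46,0]]
[[16,7],[18,1],[23,12],[24,16],[25,20],[28,16],[34,6],[36,18],[43,16],[45,3],[46,0]]
[[16,7],[18,1],[23,12],[24,16],[25,20],[28,16],[34,8],[36,18],[43,16],[45,3],[46,0]]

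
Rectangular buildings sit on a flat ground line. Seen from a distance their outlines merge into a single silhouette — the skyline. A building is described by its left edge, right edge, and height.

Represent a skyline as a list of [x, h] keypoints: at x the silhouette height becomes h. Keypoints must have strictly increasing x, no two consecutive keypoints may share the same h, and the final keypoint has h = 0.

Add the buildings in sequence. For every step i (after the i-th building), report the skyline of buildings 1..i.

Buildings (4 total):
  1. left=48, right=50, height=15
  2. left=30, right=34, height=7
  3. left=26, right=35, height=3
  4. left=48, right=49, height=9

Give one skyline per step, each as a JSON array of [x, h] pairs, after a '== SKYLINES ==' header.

== SKYLINES ==
[[48,15],[50,0]]
[[30,7],[34,0],[48,15],[50,0]]
[[26,3],[30,7],[34,3],[35,0],[48,15],[50,0]]
[[26,3],[30,7],[34,3],[35,0],[48,15],[50,0]]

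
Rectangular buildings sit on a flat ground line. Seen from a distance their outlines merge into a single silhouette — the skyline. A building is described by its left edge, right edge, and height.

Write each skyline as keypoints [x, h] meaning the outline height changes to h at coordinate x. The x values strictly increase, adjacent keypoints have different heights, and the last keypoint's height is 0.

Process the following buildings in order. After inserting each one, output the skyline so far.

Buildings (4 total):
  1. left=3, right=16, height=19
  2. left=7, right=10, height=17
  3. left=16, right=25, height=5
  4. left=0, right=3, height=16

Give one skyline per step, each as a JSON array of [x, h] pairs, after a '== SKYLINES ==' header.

== SKYLINES ==
[[3,19],[16,0]]
[[3,19],[16,0]]
[[3,19],[16,5],[25,0]]
[[0,16],[3,19],[16,5],[25,0]]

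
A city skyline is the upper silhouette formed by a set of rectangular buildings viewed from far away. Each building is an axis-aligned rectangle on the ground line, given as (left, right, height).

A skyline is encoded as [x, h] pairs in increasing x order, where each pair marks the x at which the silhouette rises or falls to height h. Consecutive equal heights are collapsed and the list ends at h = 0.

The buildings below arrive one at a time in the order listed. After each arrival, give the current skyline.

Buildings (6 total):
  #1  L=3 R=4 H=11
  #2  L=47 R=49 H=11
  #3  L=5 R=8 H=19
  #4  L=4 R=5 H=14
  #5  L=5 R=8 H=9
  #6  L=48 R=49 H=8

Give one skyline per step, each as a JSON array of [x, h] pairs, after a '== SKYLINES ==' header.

== SKYLINES ==
[[3,11],[4,0]]
[[3,11],[4,0],[47,11],[49,0]]
[[3,11],[4,0],[5,19],[8,0],[47,11],[49,0]]
[[3,11],[4,14],[5,19],[8,0],[47,11],[49,0]]
[[3,11],[4,14],[5,19],[8,0],[47,11],[49,0]]
[[3,11],[4,14],[5,19],[8,0],[47,11],[49,0]]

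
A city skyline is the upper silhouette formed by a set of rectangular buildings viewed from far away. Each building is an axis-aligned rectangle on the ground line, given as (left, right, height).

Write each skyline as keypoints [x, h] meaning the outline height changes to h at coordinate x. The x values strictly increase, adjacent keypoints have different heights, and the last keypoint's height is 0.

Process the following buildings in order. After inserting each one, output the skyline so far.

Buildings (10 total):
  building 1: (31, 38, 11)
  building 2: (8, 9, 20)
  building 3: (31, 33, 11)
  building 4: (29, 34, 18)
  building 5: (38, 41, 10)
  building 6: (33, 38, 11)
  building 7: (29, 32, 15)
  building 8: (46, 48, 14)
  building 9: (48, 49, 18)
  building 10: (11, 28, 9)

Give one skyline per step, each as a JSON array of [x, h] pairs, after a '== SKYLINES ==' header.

== SKYLINES ==
[[31,11],[38,0]]
[[8,20],[9,0],[31,11],[38,0]]
[[8,20],[9,0],[31,11],[38,0]]
[[8,20],[9,0],[29,18],[34,11],[38,0]]
[[8,20],[9,0],[29,18],[34,11],[38,10],[41,0]]
[[8,20],[9,0],[29,18],[34,11],[38,10],[41,0]]
[[8,20],[9,0],[29,18],[34,11],[38,10],[41,0]]
[[8,20],[9,0],[29,18],[34,11],[38,10],[41,0],[46,14],[48,0]]
[[8,20],[9,0],[29,18],[34,11],[38,10],[41,0],[46,14],[48,18],[49,0]]
[[8,20],[9,0],[11,9],[28,0],[29,18],[34,11],[38,10],[41,0],[46,14],[48,18],[49,0]]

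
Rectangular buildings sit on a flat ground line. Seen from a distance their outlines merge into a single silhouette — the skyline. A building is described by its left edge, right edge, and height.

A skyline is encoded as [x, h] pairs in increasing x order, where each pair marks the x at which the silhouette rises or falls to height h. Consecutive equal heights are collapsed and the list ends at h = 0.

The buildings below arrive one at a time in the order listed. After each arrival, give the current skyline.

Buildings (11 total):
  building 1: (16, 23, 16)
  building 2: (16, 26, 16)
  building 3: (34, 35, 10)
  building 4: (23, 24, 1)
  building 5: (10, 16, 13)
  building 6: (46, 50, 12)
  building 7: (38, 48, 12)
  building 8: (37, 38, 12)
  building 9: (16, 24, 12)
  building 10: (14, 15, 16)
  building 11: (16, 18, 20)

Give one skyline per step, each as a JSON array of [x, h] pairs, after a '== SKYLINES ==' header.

== SKYLINES ==
[[16,16],[23,0]]
[[16,16],[26,0]]
[[16,16],[26,0],[34,10],[35,0]]
[[16,16],[26,0],[34,10],[35,0]]
[[10,13],[16,16],[26,0],[34,10],[35,0]]
[[10,13],[16,16],[26,0],[34,10],[35,0],[46,12],[50,0]]
[[10,13],[16,16],[26,0],[34,10],[35,0],[38,12],[50,0]]
[[10,13],[16,16],[26,0],[34,10],[35,0],[37,12],[50,0]]
[[10,13],[16,16],[26,0],[34,10],[35,0],[37,12],[50,0]]
[[10,13],[14,16],[15,13],[16,16],[26,0],[34,10],[35,0],[37,12],[50,0]]
[[10,13],[14,16],[15,13],[16,20],[18,16],[26,0],[34,10],[35,0],[37,12],[50,0]]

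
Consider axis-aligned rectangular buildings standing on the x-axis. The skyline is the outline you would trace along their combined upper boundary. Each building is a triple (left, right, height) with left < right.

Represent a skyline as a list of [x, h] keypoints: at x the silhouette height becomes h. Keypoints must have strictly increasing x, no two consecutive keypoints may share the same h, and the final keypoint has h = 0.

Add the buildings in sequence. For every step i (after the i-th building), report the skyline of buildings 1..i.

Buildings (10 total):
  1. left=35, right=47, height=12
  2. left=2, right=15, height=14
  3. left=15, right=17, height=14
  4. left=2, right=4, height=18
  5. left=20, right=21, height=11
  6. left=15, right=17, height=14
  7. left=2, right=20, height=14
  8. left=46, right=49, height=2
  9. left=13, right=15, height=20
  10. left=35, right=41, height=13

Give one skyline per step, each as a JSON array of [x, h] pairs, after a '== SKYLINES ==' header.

== SKYLINES ==
[[35,12],[47,0]]
[[2,14],[15,0],[35,12],[47,0]]
[[2,14],[17,0],[35,12],[47,0]]
[[2,18],[4,14],[17,0],[35,12],[47,0]]
[[2,18],[4,14],[17,0],[20,11],[21,0],[35,12],[47,0]]
[[2,18],[4,14],[17,0],[20,11],[21,0],[35,12],[47,0]]
[[2,18],[4,14],[20,11],[21,0],[35,12],[47,0]]
[[2,18],[4,14],[20,11],[21,0],[35,12],[47,2],[49,0]]
[[2,18],[4,14],[13,20],[15,14],[20,11],[21,0],[35,12],[47,2],[49,0]]
[[2,18],[4,14],[13,20],[15,14],[20,11],[21,0],[35,13],[41,12],[47,2],[49,0]]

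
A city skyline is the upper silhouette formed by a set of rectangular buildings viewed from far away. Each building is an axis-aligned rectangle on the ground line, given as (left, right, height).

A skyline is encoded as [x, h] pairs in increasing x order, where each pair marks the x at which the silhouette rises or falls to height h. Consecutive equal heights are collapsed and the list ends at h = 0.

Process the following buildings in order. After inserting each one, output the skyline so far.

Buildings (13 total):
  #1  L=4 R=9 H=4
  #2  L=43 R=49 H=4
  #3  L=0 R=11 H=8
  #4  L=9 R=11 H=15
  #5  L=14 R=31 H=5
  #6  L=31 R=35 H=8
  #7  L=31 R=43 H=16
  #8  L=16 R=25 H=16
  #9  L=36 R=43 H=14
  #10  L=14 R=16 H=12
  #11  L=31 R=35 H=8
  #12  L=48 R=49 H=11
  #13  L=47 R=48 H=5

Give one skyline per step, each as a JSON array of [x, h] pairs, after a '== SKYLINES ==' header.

== SKYLINES ==
[[4,4],[9,0]]
[[4,4],[9,0],[43,4],[49,0]]
[[0,8],[11,0],[43,4],[49,0]]
[[0,8],[9,15],[11,0],[43,4],[49,0]]
[[0,8],[9,15],[11,0],[14,5],[31,0],[43,4],[49,0]]
[[0,8],[9,15],[11,0],[14,5],[31,8],[35,0],[43,4],[49,0]]
[[0,8],[9,15],[11,0],[14,5],[31,16],[43,4],[49,0]]
[[0,8],[9,15],[11,0],[14,5],[16,16],[25,5],[31,16],[43,4],[49,0]]
[[0,8],[9,15],[11,0],[14,5],[16,16],[25,5],[31,16],[43,4],[49,0]]
[[0,8],[9,15],[11,0],[14,12],[16,16],[25,5],[31,16],[43,4],[49,0]]
[[0,8],[9,15],[11,0],[14,12],[16,16],[25,5],[31,16],[43,4],[49,0]]
[[0,8],[9,15],[11,0],[14,12],[16,16],[25,5],[31,16],[43,4],[48,11],[49,0]]
[[0,8],[9,15],[11,0],[14,12],[16,16],[25,5],[31,16],[43,4],[47,5],[48,11],[49,0]]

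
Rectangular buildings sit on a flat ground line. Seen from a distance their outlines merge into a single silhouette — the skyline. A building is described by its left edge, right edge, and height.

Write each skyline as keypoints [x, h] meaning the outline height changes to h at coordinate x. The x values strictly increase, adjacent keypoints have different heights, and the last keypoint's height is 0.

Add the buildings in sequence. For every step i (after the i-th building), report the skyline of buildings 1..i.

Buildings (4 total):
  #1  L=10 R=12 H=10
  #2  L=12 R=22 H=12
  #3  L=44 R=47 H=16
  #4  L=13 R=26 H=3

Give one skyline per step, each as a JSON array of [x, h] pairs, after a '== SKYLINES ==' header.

== SKYLINES ==
[[10,10],[12,0]]
[[10,10],[12,12],[22,0]]
[[10,10],[12,12],[22,0],[44,16],[47,0]]
[[10,10],[12,12],[22,3],[26,0],[44,16],[47,0]]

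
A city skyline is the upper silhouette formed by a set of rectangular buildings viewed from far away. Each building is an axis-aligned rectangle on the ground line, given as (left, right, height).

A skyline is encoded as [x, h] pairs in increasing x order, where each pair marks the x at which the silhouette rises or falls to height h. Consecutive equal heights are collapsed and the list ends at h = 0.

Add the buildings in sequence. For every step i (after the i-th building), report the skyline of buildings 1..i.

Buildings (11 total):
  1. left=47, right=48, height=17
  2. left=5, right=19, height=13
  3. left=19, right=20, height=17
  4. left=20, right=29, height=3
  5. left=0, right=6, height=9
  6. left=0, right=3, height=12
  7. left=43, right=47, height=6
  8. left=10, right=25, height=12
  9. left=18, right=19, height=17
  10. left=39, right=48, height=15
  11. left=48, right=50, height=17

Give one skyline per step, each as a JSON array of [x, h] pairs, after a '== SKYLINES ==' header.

== SKYLINES ==
[[47,17],[48,0]]
[[5,13],[19,0],[47,17],[48,0]]
[[5,13],[19,17],[20,0],[47,17],[48,0]]
[[5,13],[19,17],[20,3],[29,0],[47,17],[48,0]]
[[0,9],[5,13],[19,17],[20,3],[29,0],[47,17],[48,0]]
[[0,12],[3,9],[5,13],[19,17],[20,3],[29,0],[47,17],[48,0]]
[[0,12],[3,9],[5,13],[19,17],[20,3],[29,0],[43,6],[47,17],[48,0]]
[[0,12],[3,9],[5,13],[19,17],[20,12],[25,3],[29,0],[43,6],[47,17],[48,0]]
[[0,12],[3,9],[5,13],[18,17],[20,12],[25,3],[29,0],[43,6],[47,17],[48,0]]
[[0,12],[3,9],[5,13],[18,17],[20,12],[25,3],[29,0],[39,15],[47,17],[48,0]]
[[0,12],[3,9],[5,13],[18,17],[20,12],[25,3],[29,0],[39,15],[47,17],[50,0]]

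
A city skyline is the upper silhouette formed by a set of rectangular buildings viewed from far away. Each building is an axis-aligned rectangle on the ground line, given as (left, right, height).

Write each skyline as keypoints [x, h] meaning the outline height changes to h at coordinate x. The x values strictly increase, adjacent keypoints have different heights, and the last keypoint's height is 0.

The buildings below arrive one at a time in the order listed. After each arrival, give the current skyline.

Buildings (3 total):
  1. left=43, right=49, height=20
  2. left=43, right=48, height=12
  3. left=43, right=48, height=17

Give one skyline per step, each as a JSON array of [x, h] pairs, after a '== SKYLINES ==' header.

== SKYLINES ==
[[43,20],[49,0]]
[[43,20],[49,0]]
[[43,20],[49,0]]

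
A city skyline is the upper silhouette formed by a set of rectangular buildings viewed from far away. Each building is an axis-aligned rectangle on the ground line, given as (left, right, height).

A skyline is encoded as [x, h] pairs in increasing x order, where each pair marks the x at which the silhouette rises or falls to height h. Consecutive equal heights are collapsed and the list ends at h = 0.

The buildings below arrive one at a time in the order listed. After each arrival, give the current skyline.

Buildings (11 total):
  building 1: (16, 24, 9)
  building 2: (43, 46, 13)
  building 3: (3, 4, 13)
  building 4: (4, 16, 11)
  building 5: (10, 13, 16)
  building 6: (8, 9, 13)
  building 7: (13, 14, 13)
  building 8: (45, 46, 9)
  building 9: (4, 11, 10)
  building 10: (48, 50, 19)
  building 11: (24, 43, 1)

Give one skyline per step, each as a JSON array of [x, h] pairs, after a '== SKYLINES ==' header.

== SKYLINES ==
[[16,9],[24,0]]
[[16,9],[24,0],[43,13],[46,0]]
[[3,13],[4,0],[16,9],[24,0],[43,13],[46,0]]
[[3,13],[4,11],[16,9],[24,0],[43,13],[46,0]]
[[3,13],[4,11],[10,16],[13,11],[16,9],[24,0],[43,13],[46,0]]
[[3,13],[4,11],[8,13],[9,11],[10,16],[13,11],[16,9],[24,0],[43,13],[46,0]]
[[3,13],[4,11],[8,13],[9,11],[10,16],[13,13],[14,11],[16,9],[24,0],[43,13],[46,0]]
[[3,13],[4,11],[8,13],[9,11],[10,16],[13,13],[14,11],[16,9],[24,0],[43,13],[46,0]]
[[3,13],[4,11],[8,13],[9,11],[10,16],[13,13],[14,11],[16,9],[24,0],[43,13],[46,0]]
[[3,13],[4,11],[8,13],[9,11],[10,16],[13,13],[14,11],[16,9],[24,0],[43,13],[46,0],[48,19],[50,0]]
[[3,13],[4,11],[8,13],[9,11],[10,16],[13,13],[14,11],[16,9],[24,1],[43,13],[46,0],[48,19],[50,0]]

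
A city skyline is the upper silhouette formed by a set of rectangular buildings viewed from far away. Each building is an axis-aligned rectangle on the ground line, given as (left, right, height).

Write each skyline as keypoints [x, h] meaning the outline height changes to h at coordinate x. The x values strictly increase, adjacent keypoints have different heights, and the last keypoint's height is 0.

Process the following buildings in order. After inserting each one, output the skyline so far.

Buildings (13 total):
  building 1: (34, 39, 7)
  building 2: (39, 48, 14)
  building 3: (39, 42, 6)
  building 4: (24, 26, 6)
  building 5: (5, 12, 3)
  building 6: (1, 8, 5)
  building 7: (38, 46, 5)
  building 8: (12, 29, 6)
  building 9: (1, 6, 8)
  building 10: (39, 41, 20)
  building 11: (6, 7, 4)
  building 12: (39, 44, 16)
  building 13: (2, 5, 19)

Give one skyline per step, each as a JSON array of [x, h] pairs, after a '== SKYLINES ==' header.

== SKYLINES ==
[[34,7],[39,0]]
[[34,7],[39,14],[48,0]]
[[34,7],[39,14],[48,0]]
[[24,6],[26,0],[34,7],[39,14],[48,0]]
[[5,3],[12,0],[24,6],[26,0],[34,7],[39,14],[48,0]]
[[1,5],[8,3],[12,0],[24,6],[26,0],[34,7],[39,14],[48,0]]
[[1,5],[8,3],[12,0],[24,6],[26,0],[34,7],[39,14],[48,0]]
[[1,5],[8,3],[12,6],[29,0],[34,7],[39,14],[48,0]]
[[1,8],[6,5],[8,3],[12,6],[29,0],[34,7],[39,14],[48,0]]
[[1,8],[6,5],[8,3],[12,6],[29,0],[34,7],[39,20],[41,14],[48,0]]
[[1,8],[6,5],[8,3],[12,6],[29,0],[34,7],[39,20],[41,14],[48,0]]
[[1,8],[6,5],[8,3],[12,6],[29,0],[34,7],[39,20],[41,16],[44,14],[48,0]]
[[1,8],[2,19],[5,8],[6,5],[8,3],[12,6],[29,0],[34,7],[39,20],[41,16],[44,14],[48,0]]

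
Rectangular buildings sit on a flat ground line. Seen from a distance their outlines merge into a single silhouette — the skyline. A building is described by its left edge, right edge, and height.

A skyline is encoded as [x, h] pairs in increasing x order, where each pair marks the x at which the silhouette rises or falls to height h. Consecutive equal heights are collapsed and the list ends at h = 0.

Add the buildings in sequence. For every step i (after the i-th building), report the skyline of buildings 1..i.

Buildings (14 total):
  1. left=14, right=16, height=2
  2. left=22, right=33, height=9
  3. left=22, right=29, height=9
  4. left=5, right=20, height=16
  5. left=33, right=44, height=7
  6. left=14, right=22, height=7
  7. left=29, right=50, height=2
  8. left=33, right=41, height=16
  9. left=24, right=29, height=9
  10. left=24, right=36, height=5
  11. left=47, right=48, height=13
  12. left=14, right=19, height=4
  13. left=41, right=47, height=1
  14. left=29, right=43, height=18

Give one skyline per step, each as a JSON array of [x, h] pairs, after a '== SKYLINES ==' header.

== SKYLINES ==
[[14,2],[16,0]]
[[14,2],[16,0],[22,9],[33,0]]
[[14,2],[16,0],[22,9],[33,0]]
[[5,16],[20,0],[22,9],[33,0]]
[[5,16],[20,0],[22,9],[33,7],[44,0]]
[[5,16],[20,7],[22,9],[33,7],[44,0]]
[[5,16],[20,7],[22,9],[33,7],[44,2],[50,0]]
[[5,16],[20,7],[22,9],[33,16],[41,7],[44,2],[50,0]]
[[5,16],[20,7],[22,9],[33,16],[41,7],[44,2],[50,0]]
[[5,16],[20,7],[22,9],[33,16],[41,7],[44,2],[50,0]]
[[5,16],[20,7],[22,9],[33,16],[41,7],[44,2],[47,13],[48,2],[50,0]]
[[5,16],[20,7],[22,9],[33,16],[41,7],[44,2],[47,13],[48,2],[50,0]]
[[5,16],[20,7],[22,9],[33,16],[41,7],[44,2],[47,13],[48,2],[50,0]]
[[5,16],[20,7],[22,9],[29,18],[43,7],[44,2],[47,13],[48,2],[50,0]]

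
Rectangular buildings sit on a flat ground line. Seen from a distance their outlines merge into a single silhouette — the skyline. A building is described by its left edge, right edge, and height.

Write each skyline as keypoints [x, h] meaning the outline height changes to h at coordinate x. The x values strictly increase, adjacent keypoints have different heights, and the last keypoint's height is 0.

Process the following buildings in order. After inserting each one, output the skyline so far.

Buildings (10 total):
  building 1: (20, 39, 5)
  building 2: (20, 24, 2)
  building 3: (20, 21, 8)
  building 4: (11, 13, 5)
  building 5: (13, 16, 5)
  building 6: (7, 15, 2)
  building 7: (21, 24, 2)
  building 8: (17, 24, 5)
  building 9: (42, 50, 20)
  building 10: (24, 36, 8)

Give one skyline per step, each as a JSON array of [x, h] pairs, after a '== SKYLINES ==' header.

== SKYLINES ==
[[20,5],[39,0]]
[[20,5],[39,0]]
[[20,8],[21,5],[39,0]]
[[11,5],[13,0],[20,8],[21,5],[39,0]]
[[11,5],[16,0],[20,8],[21,5],[39,0]]
[[7,2],[11,5],[16,0],[20,8],[21,5],[39,0]]
[[7,2],[11,5],[16,0],[20,8],[21,5],[39,0]]
[[7,2],[11,5],[16,0],[17,5],[20,8],[21,5],[39,0]]
[[7,2],[11,5],[16,0],[17,5],[20,8],[21,5],[39,0],[42,20],[50,0]]
[[7,2],[11,5],[16,0],[17,5],[20,8],[21,5],[24,8],[36,5],[39,0],[42,20],[50,0]]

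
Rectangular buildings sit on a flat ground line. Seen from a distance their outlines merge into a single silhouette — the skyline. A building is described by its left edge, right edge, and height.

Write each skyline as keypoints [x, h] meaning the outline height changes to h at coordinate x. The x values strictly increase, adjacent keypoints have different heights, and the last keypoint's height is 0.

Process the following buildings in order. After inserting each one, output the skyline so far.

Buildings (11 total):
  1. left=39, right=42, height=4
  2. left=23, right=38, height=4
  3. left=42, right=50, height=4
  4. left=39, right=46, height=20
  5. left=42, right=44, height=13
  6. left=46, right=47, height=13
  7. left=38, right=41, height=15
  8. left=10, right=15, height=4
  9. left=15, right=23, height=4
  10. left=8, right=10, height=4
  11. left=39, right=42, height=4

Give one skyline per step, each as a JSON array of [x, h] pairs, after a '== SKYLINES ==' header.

== SKYLINES ==
[[39,4],[42,0]]
[[23,4],[38,0],[39,4],[42,0]]
[[23,4],[38,0],[39,4],[50,0]]
[[23,4],[38,0],[39,20],[46,4],[50,0]]
[[23,4],[38,0],[39,20],[46,4],[50,0]]
[[23,4],[38,0],[39,20],[46,13],[47,4],[50,0]]
[[23,4],[38,15],[39,20],[46,13],[47,4],[50,0]]
[[10,4],[15,0],[23,4],[38,15],[39,20],[46,13],[47,4],[50,0]]
[[10,4],[38,15],[39,20],[46,13],[47,4],[50,0]]
[[8,4],[38,15],[39,20],[46,13],[47,4],[50,0]]
[[8,4],[38,15],[39,20],[46,13],[47,4],[50,0]]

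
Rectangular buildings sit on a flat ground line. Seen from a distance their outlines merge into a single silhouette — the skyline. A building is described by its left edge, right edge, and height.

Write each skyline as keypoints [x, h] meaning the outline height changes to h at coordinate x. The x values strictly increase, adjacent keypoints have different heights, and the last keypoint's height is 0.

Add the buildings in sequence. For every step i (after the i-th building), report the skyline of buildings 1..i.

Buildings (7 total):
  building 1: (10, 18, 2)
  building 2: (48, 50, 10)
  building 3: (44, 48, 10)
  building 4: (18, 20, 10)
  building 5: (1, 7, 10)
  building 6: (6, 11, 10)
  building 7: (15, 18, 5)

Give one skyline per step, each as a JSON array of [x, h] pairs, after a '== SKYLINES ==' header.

== SKYLINES ==
[[10,2],[18,0]]
[[10,2],[18,0],[48,10],[50,0]]
[[10,2],[18,0],[44,10],[50,0]]
[[10,2],[18,10],[20,0],[44,10],[50,0]]
[[1,10],[7,0],[10,2],[18,10],[20,0],[44,10],[50,0]]
[[1,10],[11,2],[18,10],[20,0],[44,10],[50,0]]
[[1,10],[11,2],[15,5],[18,10],[20,0],[44,10],[50,0]]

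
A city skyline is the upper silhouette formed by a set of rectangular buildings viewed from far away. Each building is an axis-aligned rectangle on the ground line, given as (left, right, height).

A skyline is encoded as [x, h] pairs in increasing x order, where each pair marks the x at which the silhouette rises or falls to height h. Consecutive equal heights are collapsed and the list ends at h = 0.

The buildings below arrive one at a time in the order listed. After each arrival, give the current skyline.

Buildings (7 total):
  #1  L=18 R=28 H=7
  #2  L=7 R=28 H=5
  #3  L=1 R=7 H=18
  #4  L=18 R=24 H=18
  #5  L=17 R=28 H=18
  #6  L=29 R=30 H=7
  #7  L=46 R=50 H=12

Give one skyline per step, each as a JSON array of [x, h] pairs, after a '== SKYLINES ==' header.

== SKYLINES ==
[[18,7],[28,0]]
[[7,5],[18,7],[28,0]]
[[1,18],[7,5],[18,7],[28,0]]
[[1,18],[7,5],[18,18],[24,7],[28,0]]
[[1,18],[7,5],[17,18],[28,0]]
[[1,18],[7,5],[17,18],[28,0],[29,7],[30,0]]
[[1,18],[7,5],[17,18],[28,0],[29,7],[30,0],[46,12],[50,0]]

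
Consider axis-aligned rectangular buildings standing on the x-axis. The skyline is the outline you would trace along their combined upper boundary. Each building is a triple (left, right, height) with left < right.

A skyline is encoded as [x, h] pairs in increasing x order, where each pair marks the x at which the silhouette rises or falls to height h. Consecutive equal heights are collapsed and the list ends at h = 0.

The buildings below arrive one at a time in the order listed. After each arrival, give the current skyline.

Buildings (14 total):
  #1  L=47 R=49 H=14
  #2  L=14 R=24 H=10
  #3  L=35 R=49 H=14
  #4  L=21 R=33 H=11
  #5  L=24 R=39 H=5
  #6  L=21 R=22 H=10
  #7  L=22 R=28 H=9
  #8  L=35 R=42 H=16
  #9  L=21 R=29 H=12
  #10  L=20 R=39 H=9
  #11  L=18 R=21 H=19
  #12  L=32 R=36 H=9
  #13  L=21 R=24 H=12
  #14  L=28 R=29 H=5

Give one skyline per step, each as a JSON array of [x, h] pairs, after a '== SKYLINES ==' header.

== SKYLINES ==
[[47,14],[49,0]]
[[14,10],[24,0],[47,14],[49,0]]
[[14,10],[24,0],[35,14],[49,0]]
[[14,10],[21,11],[33,0],[35,14],[49,0]]
[[14,10],[21,11],[33,5],[35,14],[49,0]]
[[14,10],[21,11],[33,5],[35,14],[49,0]]
[[14,10],[21,11],[33,5],[35,14],[49,0]]
[[14,10],[21,11],[33,5],[35,16],[42,14],[49,0]]
[[14,10],[21,12],[29,11],[33,5],[35,16],[42,14],[49,0]]
[[14,10],[21,12],[29,11],[33,9],[35,16],[42,14],[49,0]]
[[14,10],[18,19],[21,12],[29,11],[33,9],[35,16],[42,14],[49,0]]
[[14,10],[18,19],[21,12],[29,11],[33,9],[35,16],[42,14],[49,0]]
[[14,10],[18,19],[21,12],[29,11],[33,9],[35,16],[42,14],[49,0]]
[[14,10],[18,19],[21,12],[29,11],[33,9],[35,16],[42,14],[49,0]]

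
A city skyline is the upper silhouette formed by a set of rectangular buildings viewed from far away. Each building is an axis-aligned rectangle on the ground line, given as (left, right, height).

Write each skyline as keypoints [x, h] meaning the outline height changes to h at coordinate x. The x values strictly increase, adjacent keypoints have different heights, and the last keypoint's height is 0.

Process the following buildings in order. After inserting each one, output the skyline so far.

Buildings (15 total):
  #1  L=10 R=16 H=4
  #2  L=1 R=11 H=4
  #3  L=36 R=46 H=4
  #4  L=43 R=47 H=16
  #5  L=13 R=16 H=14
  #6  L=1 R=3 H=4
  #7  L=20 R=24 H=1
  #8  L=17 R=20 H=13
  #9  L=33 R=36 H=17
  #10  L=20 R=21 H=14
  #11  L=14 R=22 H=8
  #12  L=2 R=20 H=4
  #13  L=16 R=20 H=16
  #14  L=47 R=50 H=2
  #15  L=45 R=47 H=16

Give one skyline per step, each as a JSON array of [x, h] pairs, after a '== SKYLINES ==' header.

== SKYLINES ==
[[10,4],[16,0]]
[[1,4],[16,0]]
[[1,4],[16,0],[36,4],[46,0]]
[[1,4],[16,0],[36,4],[43,16],[47,0]]
[[1,4],[13,14],[16,0],[36,4],[43,16],[47,0]]
[[1,4],[13,14],[16,0],[36,4],[43,16],[47,0]]
[[1,4],[13,14],[16,0],[20,1],[24,0],[36,4],[43,16],[47,0]]
[[1,4],[13,14],[16,0],[17,13],[20,1],[24,0],[36,4],[43,16],[47,0]]
[[1,4],[13,14],[16,0],[17,13],[20,1],[24,0],[33,17],[36,4],[43,16],[47,0]]
[[1,4],[13,14],[16,0],[17,13],[20,14],[21,1],[24,0],[33,17],[36,4],[43,16],[47,0]]
[[1,4],[13,14],[16,8],[17,13],[20,14],[21,8],[22,1],[24,0],[33,17],[36,4],[43,16],[47,0]]
[[1,4],[13,14],[16,8],[17,13],[20,14],[21,8],[22,1],[24,0],[33,17],[36,4],[43,16],[47,0]]
[[1,4],[13,14],[16,16],[20,14],[21,8],[22,1],[24,0],[33,17],[36,4],[43,16],[47,0]]
[[1,4],[13,14],[16,16],[20,14],[21,8],[22,1],[24,0],[33,17],[36,4],[43,16],[47,2],[50,0]]
[[1,4],[13,14],[16,16],[20,14],[21,8],[22,1],[24,0],[33,17],[36,4],[43,16],[47,2],[50,0]]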